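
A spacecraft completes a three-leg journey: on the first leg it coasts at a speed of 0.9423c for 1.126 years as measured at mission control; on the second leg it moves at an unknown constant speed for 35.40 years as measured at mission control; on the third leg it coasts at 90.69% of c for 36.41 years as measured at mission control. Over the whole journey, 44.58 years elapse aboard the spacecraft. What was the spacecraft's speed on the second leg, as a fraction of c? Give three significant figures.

Leg 1: γ = 1/√(1 − 0.9423²) = 1/√0.1121 = 2.987; τ_1 = 1.126/2.987 = 0.3770 years.
Leg 2: speed unknown; τ_2 = 35.40/γ_2.
Leg 3: β = 0.9069; γ = 1/√(1 − 0.9069²) = 1/√0.1775 = 2.373; τ_3 = 36.41/2.373 = 15.34 years.
Total proper time: 0.3770 + τ_2 + 15.34 = 44.58, so τ_2 = 44.58 − 15.72 = 28.86 years.
γ_2 = 35.40/28.86 = 1.227; β = √(1 − 1/γ²) = √0.3353.

β = 0.579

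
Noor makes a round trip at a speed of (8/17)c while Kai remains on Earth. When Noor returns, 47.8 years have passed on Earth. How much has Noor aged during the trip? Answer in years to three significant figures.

γ = 1/√(1 − (8/17)²) = 17/15 ≈ 1.133
Noor's clock measures proper time along the trip: τ = Δt/γ = 47.8/1.133 years.

τ = 42.2 years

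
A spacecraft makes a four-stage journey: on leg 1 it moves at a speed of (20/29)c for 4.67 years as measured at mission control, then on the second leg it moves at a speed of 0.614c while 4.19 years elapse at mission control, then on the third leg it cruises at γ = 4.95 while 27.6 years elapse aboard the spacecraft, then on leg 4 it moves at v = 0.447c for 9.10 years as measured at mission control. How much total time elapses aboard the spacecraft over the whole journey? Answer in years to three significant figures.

τ = 42.4 years

Leg 1: γ = 1/√(1 − (20/29)²) = 29/21 ≈ 1.381; τ_1 = 4.67/1.381 = 3.382 years.
Leg 2: γ = 1/√(1 − 0.614²) = 1/√0.6230 = 1.267; τ_2 = 4.19/1.267 = 3.307 years.
Leg 3: 27.6 years is already measured aboard the spacecraft.
Leg 4: γ = 1/√(1 − 0.447²) = 1/√0.8002 = 1.118; τ_4 = 9.10/1.118 = 8.140 years.
Total: 3.382 + 3.307 + 27.60 + 8.140 years.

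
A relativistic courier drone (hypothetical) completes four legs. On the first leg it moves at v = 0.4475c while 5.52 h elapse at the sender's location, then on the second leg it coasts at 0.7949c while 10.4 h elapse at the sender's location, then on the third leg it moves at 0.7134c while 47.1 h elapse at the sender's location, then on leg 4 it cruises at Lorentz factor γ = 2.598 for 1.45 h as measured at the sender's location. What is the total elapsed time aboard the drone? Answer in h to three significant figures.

Leg 1: γ = 1/√(1 − 0.4475²) = 1/√0.7997 = 1.118; τ_1 = 5.52/1.118 = 4.936 h.
Leg 2: γ = 1/√(1 − 0.7949²) = 1/√0.3681 = 1.648; τ_2 = 10.4/1.648 = 6.310 h.
Leg 3: γ = 1/√(1 − 0.7134²) = 1/√0.4911 = 1.427; τ_3 = 47.1/1.427 = 33.01 h.
Leg 4: γ = 2.598; τ_4 = 1.45/2.598 = 0.5581 h.
Total: 4.936 + 6.310 + 33.01 + 0.5581 h.

τ = 44.8 h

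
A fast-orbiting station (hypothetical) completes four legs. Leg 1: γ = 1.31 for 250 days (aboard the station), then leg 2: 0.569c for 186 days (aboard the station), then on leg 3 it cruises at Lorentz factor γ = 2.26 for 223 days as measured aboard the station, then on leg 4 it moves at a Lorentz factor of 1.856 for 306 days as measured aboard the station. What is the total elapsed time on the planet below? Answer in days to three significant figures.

Δt = 1630 days

Leg 1: γ = 1.31; Δt_1 = 1.310 × 250 = 327.5 days.
Leg 2: γ = 1/√(1 − 0.569²) = 1/√0.6762 = 1.216; Δt_2 = 1.216 × 186 = 226.2 days.
Leg 3: γ = 2.26; Δt_3 = 2.260 × 223 = 504.0 days.
Leg 4: γ = 1.856; Δt_4 = 1.856 × 306 = 567.9 days.
Total: 327.5 + 226.2 + 504.0 + 567.9 days.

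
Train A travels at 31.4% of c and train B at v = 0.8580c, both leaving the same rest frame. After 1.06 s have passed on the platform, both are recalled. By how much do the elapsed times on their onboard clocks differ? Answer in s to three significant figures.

|τ_A − τ_B| = 0.462 s

A: β = 0.314; γ = 1/√(1 − 0.314²) = 1/√0.9014 = 1.053; τ_A = 1.06/1.053 = 1.006 s.
B: γ = 1/√(1 − 0.8580²) = 1/√0.2638 = 1.947; τ_B = 1.06/1.947 = 0.5445 s.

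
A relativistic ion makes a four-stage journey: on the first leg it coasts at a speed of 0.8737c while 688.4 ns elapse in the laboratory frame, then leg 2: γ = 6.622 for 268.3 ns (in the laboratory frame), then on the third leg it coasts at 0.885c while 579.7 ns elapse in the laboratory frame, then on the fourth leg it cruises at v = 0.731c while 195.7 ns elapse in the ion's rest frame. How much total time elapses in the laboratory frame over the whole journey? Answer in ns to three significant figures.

Leg 1: 688.4 ns is already measured in the laboratory frame.
Leg 2: 268.3 ns is already measured in the laboratory frame.
Leg 3: 579.7 ns is already measured in the laboratory frame.
Leg 4: γ = 1/√(1 − 0.731²) = 1/√0.4656 = 1.465; Δt_4 = 1.465 × 195.7 = 286.8 ns.
Total: 688.4 + 268.3 + 579.7 + 286.8 ns.

Δt = 1820 ns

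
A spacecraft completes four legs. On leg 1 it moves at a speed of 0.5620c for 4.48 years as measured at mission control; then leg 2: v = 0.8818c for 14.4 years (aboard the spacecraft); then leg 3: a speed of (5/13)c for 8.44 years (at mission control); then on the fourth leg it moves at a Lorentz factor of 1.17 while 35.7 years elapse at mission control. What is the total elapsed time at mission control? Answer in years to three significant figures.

Δt = 79.2 years

Leg 1: 4.48 years is already measured at mission control.
Leg 2: γ = 1/√(1 − 0.8818²) = 1/√0.2224 = 2.120; Δt_2 = 2.120 × 14.4 = 30.53 years.
Leg 3: 8.44 years is already measured at mission control.
Leg 4: 35.7 years is already measured at mission control.
Total: 4.480 + 30.53 + 8.440 + 35.70 years.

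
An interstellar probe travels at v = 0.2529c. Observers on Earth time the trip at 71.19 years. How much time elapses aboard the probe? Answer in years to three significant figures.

γ = 1/√(1 − 0.2529²) = 1/√0.9360 = 1.034
The interval measured on Earth is the dilated one; the clock aboard the probe measures the proper time τ = Δt/γ = 71.19/1.034 years.

τ = 68.9 years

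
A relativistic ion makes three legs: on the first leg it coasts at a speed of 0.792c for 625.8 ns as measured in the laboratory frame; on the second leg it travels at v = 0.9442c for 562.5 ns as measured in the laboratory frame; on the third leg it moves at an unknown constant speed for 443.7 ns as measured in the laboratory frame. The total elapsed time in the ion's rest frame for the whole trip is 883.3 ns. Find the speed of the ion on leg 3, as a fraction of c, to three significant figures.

Leg 1: γ = 1/√(1 − 0.792²) = 1/√0.3727 = 1.638; τ_1 = 625.8/1.638 = 382.1 ns.
Leg 2: γ = 1/√(1 − 0.9442²) = 1/√0.1085 = 3.036; τ_2 = 562.5/3.036 = 185.3 ns.
Leg 3: speed unknown; τ_3 = 443.7/γ_3.
Total proper time: 382.1 + 185.3 + τ_3 = 883.3, so τ_3 = 883.3 − 567.3 = 316.0 ns.
γ_3 = 443.7/316.0 = 1.404; β = √(1 − 1/γ²) = √0.4929.

β = 0.702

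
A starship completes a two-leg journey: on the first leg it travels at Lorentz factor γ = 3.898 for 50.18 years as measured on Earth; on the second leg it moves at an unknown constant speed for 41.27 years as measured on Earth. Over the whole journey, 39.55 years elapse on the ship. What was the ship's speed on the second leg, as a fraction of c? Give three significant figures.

β = 0.763

Leg 1: γ = 3.898; τ_1 = 50.18/3.898 = 12.87 years.
Leg 2: speed unknown; τ_2 = 41.27/γ_2.
Total proper time: 12.87 + τ_2 = 39.55, so τ_2 = 39.55 − 12.87 = 26.68 years.
γ_2 = 41.27/26.68 = 1.547; β = √(1 − 1/γ²) = √0.5822.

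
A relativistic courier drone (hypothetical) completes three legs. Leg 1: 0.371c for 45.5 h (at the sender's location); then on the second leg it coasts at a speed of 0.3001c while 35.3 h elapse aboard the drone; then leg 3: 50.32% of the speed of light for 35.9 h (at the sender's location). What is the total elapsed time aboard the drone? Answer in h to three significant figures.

Leg 1: γ = 1/√(1 − 0.371²) = 1/√0.8624 = 1.077; τ_1 = 45.5/1.077 = 42.25 h.
Leg 2: 35.3 h is already measured aboard the drone.
Leg 3: β = 0.5032; γ = 1/√(1 − 0.5032²) = 1/√0.7468 = 1.157; τ_3 = 35.9/1.157 = 31.02 h.
Total: 42.25 + 35.30 + 31.02 h.

τ = 109 h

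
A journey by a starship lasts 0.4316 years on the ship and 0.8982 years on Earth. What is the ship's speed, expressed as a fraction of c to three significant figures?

The proper time is measured on the ship (both events occur at the ship's location); Δt is measured on Earth. γ = Δt/τ = 0.8982/0.4316 = 2.081.
β = √(1 − 1/γ²) = √(1 − 0.2309) = √0.7691

β = 0.877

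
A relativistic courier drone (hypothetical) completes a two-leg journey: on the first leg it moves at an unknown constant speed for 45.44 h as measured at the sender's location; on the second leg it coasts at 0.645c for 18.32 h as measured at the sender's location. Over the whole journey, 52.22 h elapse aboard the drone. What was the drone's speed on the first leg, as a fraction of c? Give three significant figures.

β = 0.541

Leg 1: speed unknown; τ_1 = 45.44/γ_1.
Leg 2: γ = 1/√(1 − 0.645²) = 1/√0.5840 = 1.309; τ_2 = 18.32/1.309 = 14.00 h.
Total proper time: τ_1 + 14.00 = 52.22, so τ_1 = 52.22 − 14.00 = 38.22 h.
γ_1 = 45.44/38.22 = 1.189; β = √(1 − 1/γ²) = √0.2925.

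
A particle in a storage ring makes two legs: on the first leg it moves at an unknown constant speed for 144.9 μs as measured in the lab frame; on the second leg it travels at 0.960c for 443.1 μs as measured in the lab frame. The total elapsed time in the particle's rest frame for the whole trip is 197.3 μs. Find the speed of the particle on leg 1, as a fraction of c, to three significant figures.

Leg 1: speed unknown; τ_1 = 144.9/γ_1.
Leg 2: γ = 1/√(1 − 0.960²) = 25/7 ≈ 3.571; τ_2 = 443.1/3.571 = 124.1 μs.
Total proper time: τ_1 + 124.1 = 197.3, so τ_1 = 197.3 − 124.1 = 73.23 μs.
γ_1 = 144.9/73.23 = 1.979; β = √(1 − 1/γ²) = √0.7446.

β = 0.863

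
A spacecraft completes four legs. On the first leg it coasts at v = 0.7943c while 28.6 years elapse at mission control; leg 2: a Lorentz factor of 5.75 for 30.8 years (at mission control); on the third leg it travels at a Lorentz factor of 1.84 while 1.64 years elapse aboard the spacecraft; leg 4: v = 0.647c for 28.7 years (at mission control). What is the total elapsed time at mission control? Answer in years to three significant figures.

Δt = 91.1 years

Leg 1: 28.6 years is already measured at mission control.
Leg 2: 30.8 years is already measured at mission control.
Leg 3: γ = 1.84; Δt_3 = 1.840 × 1.64 = 3.018 years.
Leg 4: 28.7 years is already measured at mission control.
Total: 28.60 + 30.80 + 3.018 + 28.70 years.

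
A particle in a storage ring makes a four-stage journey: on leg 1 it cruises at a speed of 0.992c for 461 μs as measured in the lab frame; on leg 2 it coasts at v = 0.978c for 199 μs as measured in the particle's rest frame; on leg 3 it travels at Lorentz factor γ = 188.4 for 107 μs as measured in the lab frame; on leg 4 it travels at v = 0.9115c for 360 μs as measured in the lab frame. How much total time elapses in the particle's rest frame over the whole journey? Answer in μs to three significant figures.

τ = 406 μs

Leg 1: γ = 1/√(1 − 0.992²) = 1/√0.01594 = 7.922; τ_1 = 461/7.922 = 58.20 μs.
Leg 2: 199 μs is already measured in the particle's rest frame.
Leg 3: γ = 188.4; τ_3 = 107/188.4 = 0.5679 μs.
Leg 4: γ = 1/√(1 − 0.9115²) = 1/√0.1692 = 2.431; τ_4 = 360/2.431 = 148.1 μs.
Total: 58.20 + 199.0 + 0.5679 + 148.1 μs.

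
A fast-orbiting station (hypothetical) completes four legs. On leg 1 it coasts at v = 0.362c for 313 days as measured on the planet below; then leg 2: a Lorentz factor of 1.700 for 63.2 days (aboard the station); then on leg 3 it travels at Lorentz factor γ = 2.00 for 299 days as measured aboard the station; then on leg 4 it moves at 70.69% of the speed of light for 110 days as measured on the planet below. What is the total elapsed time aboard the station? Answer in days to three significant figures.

Leg 1: γ = 1/√(1 − 0.362²) = 1/√0.8690 = 1.073; τ_1 = 313/1.073 = 291.8 days.
Leg 2: 63.2 days is already measured aboard the station.
Leg 3: 299 days is already measured aboard the station.
Leg 4: β = 0.7069; γ = 1/√(1 − 0.7069²) = 1/√0.5003 = 1.414; τ_4 = 110/1.414 = 77.80 days.
Total: 291.8 + 63.20 + 299.0 + 77.80 days.

τ = 732 days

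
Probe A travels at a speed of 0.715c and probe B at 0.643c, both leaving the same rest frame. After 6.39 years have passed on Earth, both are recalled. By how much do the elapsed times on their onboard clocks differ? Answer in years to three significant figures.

|τ_A − τ_B| = 0.426 years

A: γ = 1/√(1 − 0.715²) = 1/√0.4888 = 1.430; τ_A = 6.39/1.430 = 4.467 years.
B: γ = 1/√(1 − 0.643²) = 1/√0.5866 = 1.306; τ_B = 6.39/1.306 = 4.894 years.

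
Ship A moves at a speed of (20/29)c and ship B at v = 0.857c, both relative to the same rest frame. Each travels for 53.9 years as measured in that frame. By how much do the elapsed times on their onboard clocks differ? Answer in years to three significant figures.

A: γ = 1/√(1 − (20/29)²) = 29/21 ≈ 1.381; τ_A = 53.9/1.381 = 39.03 years.
B: γ = 1/√(1 − 0.857²) = 1/√0.2656 = 1.941; τ_B = 53.9/1.941 = 27.78 years.

|τ_A − τ_B| = 11.3 years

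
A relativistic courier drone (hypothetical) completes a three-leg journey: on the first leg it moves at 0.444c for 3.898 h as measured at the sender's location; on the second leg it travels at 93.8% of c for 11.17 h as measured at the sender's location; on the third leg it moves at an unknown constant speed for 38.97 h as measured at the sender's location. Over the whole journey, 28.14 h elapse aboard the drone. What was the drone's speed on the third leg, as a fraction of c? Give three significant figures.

Leg 1: γ = 1/√(1 − 0.444²) = 1/√0.8029 = 1.116; τ_1 = 3.898/1.116 = 3.493 h.
Leg 2: β = 0.938; γ = 1/√(1 − 0.938²) = 1/√0.1202 = 2.885; τ_2 = 11.17/2.885 = 3.872 h.
Leg 3: speed unknown; τ_3 = 38.97/γ_3.
Total proper time: 3.493 + 3.872 + τ_3 = 28.14, so τ_3 = 28.14 − 7.365 = 20.78 h.
γ_3 = 38.97/20.78 = 1.876; β = √(1 − 1/γ²) = √0.7158.

β = 0.846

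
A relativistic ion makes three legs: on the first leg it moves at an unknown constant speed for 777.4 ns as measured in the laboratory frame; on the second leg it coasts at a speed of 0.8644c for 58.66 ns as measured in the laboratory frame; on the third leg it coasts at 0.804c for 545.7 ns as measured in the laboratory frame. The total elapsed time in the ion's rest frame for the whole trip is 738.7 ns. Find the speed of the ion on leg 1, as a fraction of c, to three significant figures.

Leg 1: speed unknown; τ_1 = 777.4/γ_1.
Leg 2: γ = 1/√(1 − 0.8644²) = 1/√0.2528 = 1.989; τ_2 = 58.66/1.989 = 29.49 ns.
Leg 3: γ = 1/√(1 − 0.804²) = 1/√0.3536 = 1.682; τ_3 = 545.7/1.682 = 324.5 ns.
Total proper time: τ_1 + 29.49 + 324.5 = 738.7, so τ_1 = 738.7 − 354.0 = 384.7 ns.
γ_1 = 777.4/384.7 = 2.021; β = √(1 − 1/γ²) = √0.7551.

β = 0.869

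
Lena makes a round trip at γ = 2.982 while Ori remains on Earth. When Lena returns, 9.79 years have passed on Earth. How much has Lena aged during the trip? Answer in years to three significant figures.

τ = 3.28 years

γ = 2.982
Lena's clock measures proper time along the trip: τ = Δt/γ = 9.79/2.982 years.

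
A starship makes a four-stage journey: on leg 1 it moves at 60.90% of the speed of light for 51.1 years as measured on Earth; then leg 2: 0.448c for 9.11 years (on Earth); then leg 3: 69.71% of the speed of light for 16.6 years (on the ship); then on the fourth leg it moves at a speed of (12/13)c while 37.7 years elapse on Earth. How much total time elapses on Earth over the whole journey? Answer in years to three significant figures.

Leg 1: 51.1 years is already measured on Earth.
Leg 2: 9.11 years is already measured on Earth.
Leg 3: β = 0.6971; γ = 1/√(1 − 0.6971²) = 1/√0.5141 = 1.395; Δt_3 = 1.395 × 16.6 = 23.15 years.
Leg 4: 37.7 years is already measured on Earth.
Total: 51.10 + 9.110 + 23.15 + 37.70 years.

Δt = 121 years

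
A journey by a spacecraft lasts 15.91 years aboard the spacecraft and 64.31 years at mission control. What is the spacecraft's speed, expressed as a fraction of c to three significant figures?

β = 0.969

The proper time is measured aboard the spacecraft (both events occur at the spacecraft's location); Δt is measured at mission control. γ = Δt/τ = 64.31/15.91 = 4.042.
β = √(1 − 1/γ²) = √(1 − 0.06120) = √0.9388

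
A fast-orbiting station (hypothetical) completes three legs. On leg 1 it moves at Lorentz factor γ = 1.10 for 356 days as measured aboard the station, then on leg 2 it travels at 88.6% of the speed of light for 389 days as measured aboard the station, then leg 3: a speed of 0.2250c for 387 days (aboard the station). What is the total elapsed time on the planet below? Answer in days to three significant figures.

Δt = 1630 days

Leg 1: γ = 1.10; Δt_1 = 1.100 × 356 = 391.6 days.
Leg 2: β = 0.886; γ = 1/√(1 − 0.886²) = 1/√0.2150 = 2.157; Δt_2 = 2.157 × 389 = 838.9 days.
Leg 3: γ = 1/√(1 − 0.2250²) = 1/√0.9494 = 1.026; Δt_3 = 1.026 × 387 = 397.2 days.
Total: 391.6 + 838.9 + 397.2 days.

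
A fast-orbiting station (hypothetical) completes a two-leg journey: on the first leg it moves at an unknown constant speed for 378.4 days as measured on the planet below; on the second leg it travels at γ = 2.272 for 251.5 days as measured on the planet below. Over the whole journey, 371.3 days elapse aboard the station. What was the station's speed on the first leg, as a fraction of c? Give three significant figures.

Leg 1: speed unknown; τ_1 = 378.4/γ_1.
Leg 2: γ = 2.272; τ_2 = 251.5/2.272 = 110.7 days.
Total proper time: τ_1 + 110.7 = 371.3, so τ_1 = 371.3 − 110.7 = 260.6 days.
γ_1 = 378.4/260.6 = 1.452; β = √(1 − 1/γ²) = √0.5257.

β = 0.725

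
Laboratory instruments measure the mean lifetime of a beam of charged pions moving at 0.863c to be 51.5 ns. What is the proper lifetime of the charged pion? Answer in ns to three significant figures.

τ₀ = 26.0 ns

γ = 1/√(1 − 0.863²) = 1/√0.2552 = 1.979
The lab-frame lifetime is the dilated interval; the proper lifetime is τ₀ = Δt/γ = 51.5/1.979 ns.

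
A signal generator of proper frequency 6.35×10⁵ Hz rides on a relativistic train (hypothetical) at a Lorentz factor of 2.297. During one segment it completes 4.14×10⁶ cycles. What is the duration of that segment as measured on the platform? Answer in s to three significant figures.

Δt = 15.0 s

γ = 2.297
Proper time for N cycles: τ = N/f = 4.14×10⁶/(6.35×10⁵) = 6.520×10⁰ s = 6.520 s.
Lab-frame duration Δt = γτ = 2.297 × 6.520 = 14.98 s.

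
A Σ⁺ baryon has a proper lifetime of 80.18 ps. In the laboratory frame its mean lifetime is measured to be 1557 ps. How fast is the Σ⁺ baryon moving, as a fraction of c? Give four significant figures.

γ = Δt/τ₀ = 1557/80.18 = 19.42
β = √(1 − 1/γ²) = √(1 − 0.002652) = √0.9973

β = 0.9987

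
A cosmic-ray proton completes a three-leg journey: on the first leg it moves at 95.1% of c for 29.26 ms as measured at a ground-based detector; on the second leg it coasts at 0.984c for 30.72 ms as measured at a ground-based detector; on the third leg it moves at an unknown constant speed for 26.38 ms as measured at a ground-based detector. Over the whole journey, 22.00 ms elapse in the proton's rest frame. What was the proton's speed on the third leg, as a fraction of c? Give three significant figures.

β = 0.959

Leg 1: β = 0.951; γ = 1/√(1 − 0.951²) = 1/√0.09560 = 3.234; τ_1 = 29.26/3.234 = 9.047 ms.
Leg 2: γ = 1/√(1 − 0.984²) = 1/√0.03174 = 5.613; τ_2 = 30.72/5.613 = 5.473 ms.
Leg 3: speed unknown; τ_3 = 26.38/γ_3.
Total proper time: 9.047 + 5.473 + τ_3 = 22.00, so τ_3 = 22.00 − 14.52 = 7.480 ms.
γ_3 = 26.38/7.480 = 3.527; β = √(1 − 1/γ²) = √0.9196.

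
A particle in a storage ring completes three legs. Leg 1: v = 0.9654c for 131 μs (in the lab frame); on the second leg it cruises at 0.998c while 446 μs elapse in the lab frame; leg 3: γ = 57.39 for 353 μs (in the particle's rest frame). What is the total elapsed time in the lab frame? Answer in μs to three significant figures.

Leg 1: 131 μs is already measured in the lab frame.
Leg 2: 446 μs is already measured in the lab frame.
Leg 3: γ = 57.39; Δt_3 = 57.39 × 353 = 2.026×10⁴ μs.
Total: 131.0 + 446.0 + 2.026×10⁴ μs.

Δt = 2.08×10⁴ μs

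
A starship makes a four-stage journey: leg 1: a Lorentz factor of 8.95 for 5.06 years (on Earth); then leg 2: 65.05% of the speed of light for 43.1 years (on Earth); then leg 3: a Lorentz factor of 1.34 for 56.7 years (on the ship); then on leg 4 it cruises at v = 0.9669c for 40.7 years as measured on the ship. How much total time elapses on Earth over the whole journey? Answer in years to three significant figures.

Δt = 284 years

Leg 1: 5.06 years is already measured on Earth.
Leg 2: 43.1 years is already measured on Earth.
Leg 3: γ = 1.34; Δt_3 = 1.340 × 56.7 = 75.98 years.
Leg 4: γ = 1/√(1 − 0.9669²) = 1/√0.06510 = 3.919; Δt_4 = 3.919 × 40.7 = 159.5 years.
Total: 5.060 + 43.10 + 75.98 + 159.5 years.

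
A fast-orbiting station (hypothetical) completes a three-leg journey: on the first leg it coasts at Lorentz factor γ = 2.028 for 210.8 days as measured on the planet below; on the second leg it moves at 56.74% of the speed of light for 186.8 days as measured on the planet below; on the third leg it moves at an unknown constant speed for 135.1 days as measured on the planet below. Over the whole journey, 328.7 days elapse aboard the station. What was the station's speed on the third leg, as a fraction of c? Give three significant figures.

Leg 1: γ = 2.028; τ_1 = 210.8/2.028 = 103.9 days.
Leg 2: β = 0.5674; γ = 1/√(1 − 0.5674²) = 1/√0.6781 = 1.214; τ_2 = 186.8/1.214 = 153.8 days.
Leg 3: speed unknown; τ_3 = 135.1/γ_3.
Total proper time: 103.9 + 153.8 + τ_3 = 328.7, so τ_3 = 328.7 − 257.8 = 70.94 days.
γ_3 = 135.1/70.94 = 1.905; β = √(1 − 1/γ²) = √0.7243.

β = 0.851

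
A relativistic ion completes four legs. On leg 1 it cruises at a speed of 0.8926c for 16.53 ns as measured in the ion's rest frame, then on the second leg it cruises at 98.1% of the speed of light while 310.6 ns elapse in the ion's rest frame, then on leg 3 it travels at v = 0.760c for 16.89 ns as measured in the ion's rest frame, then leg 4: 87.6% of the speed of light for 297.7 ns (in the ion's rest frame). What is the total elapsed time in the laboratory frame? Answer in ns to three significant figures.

Δt = 2280 ns

Leg 1: γ = 1/√(1 − 0.8926²) = 1/√0.2033 = 2.218; Δt_1 = 2.218 × 16.53 = 36.66 ns.
Leg 2: β = 0.981; γ = 1/√(1 − 0.981²) = 1/√0.03764 = 5.154; Δt_2 = 5.154 × 310.6 = 1601 ns.
Leg 3: γ = 1/√(1 − 0.760²) = 1/√0.4224 = 1.539; Δt_3 = 1.539 × 16.89 = 25.99 ns.
Leg 4: β = 0.876; γ = 1/√(1 − 0.876²) = 1/√0.2326 = 2.073; Δt_4 = 2.073 × 297.7 = 617.2 ns.
Total: 36.66 + 1601 + 25.99 + 617.2 ns.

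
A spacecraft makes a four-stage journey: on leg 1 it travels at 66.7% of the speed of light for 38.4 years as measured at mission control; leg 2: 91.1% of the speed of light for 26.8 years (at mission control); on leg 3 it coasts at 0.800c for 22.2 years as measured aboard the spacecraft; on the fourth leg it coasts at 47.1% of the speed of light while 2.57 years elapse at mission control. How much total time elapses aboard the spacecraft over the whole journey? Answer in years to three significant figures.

Leg 1: β = 0.667; γ = 1/√(1 − 0.667²) = 1/√0.5551 = 1.342; τ_1 = 38.4/1.342 = 28.61 years.
Leg 2: β = 0.911; γ = 1/√(1 − 0.911²) = 1/√0.1701 = 2.425; τ_2 = 26.8/2.425 = 11.05 years.
Leg 3: 22.2 years is already measured aboard the spacecraft.
Leg 4: β = 0.471; γ = 1/√(1 − 0.471²) = 1/√0.7782 = 1.134; τ_4 = 2.57/1.134 = 2.267 years.
Total: 28.61 + 11.05 + 22.20 + 2.267 years.

τ = 64.1 years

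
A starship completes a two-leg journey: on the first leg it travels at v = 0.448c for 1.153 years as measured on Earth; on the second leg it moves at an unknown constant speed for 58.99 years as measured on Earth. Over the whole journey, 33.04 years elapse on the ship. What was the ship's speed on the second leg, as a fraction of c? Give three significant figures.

Leg 1: γ = 1/√(1 − 0.448²) = 1/√0.7993 = 1.119; τ_1 = 1.153/1.119 = 1.031 years.
Leg 2: speed unknown; τ_2 = 58.99/γ_2.
Total proper time: 1.031 + τ_2 = 33.04, so τ_2 = 33.04 − 1.031 = 32.01 years.
γ_2 = 58.99/32.01 = 1.843; β = √(1 − 1/γ²) = √0.7056.

β = 0.840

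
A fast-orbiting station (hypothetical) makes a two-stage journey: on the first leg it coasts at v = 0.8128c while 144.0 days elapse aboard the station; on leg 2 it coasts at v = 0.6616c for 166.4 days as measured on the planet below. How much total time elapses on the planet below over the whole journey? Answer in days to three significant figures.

Δt = 414 days

Leg 1: γ = 1/√(1 − 0.8128²) = 1/√0.3394 = 1.717; Δt_1 = 1.717 × 144.0 = 247.2 days.
Leg 2: 166.4 days is already measured on the planet below.
Total: 247.2 + 166.4 days.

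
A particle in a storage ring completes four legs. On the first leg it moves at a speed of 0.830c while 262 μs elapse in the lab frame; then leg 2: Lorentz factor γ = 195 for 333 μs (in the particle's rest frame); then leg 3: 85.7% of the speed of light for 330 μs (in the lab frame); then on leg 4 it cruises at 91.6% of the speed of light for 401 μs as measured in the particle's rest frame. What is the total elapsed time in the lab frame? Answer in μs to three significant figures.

Δt = 6.65×10⁴ μs

Leg 1: 262 μs is already measured in the lab frame.
Leg 2: γ = 195; Δt_2 = 195.0 × 333 = 6.494×10⁴ μs.
Leg 3: 330 μs is already measured in the lab frame.
Leg 4: β = 0.916; γ = 1/√(1 − 0.916²) = 1/√0.1609 = 2.493; Δt_4 = 2.493 × 401 = 999.6 μs.
Total: 262.0 + 6.494×10⁴ + 330.0 + 999.6 μs.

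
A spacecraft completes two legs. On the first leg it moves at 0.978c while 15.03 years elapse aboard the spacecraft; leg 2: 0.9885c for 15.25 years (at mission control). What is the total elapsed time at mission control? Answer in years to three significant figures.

Leg 1: γ = 1/√(1 − 0.978²) = 1/√0.04352 = 4.794; Δt_1 = 4.794 × 15.03 = 72.05 years.
Leg 2: 15.25 years is already measured at mission control.
Total: 72.05 + 15.25 years.

Δt = 87.3 years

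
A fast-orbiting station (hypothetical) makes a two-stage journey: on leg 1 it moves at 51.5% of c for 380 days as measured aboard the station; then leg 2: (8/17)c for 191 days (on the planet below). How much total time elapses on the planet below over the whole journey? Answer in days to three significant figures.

Δt = 634 days

Leg 1: β = 0.515; γ = 1/√(1 − 0.515²) = 1/√0.7348 = 1.167; Δt_1 = 1.167 × 380 = 443.3 days.
Leg 2: 191 days is already measured on the planet below.
Total: 443.3 + 191.0 days.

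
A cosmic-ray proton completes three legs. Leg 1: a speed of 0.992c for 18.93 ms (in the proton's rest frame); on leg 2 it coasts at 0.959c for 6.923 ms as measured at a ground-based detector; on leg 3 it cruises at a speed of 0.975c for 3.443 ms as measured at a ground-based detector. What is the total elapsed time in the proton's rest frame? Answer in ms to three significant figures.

Leg 1: 18.93 ms is already measured in the proton's rest frame.
Leg 2: γ = 1/√(1 − 0.959²) = 1/√0.08032 = 3.529; τ_2 = 6.923/3.529 = 1.962 ms.
Leg 3: γ = 1/√(1 − 0.975²) = 1/√0.04938 = 4.500; τ_3 = 3.443/4.500 = 0.7651 ms.
Total: 18.93 + 1.962 + 0.7651 ms.

τ = 21.7 ms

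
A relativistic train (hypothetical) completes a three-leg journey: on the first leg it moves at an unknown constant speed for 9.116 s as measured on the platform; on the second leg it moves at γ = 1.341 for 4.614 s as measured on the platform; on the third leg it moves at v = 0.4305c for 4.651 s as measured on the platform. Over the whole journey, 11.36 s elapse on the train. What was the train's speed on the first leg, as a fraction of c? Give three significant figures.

Leg 1: speed unknown; τ_1 = 9.116/γ_1.
Leg 2: γ = 1.341; τ_2 = 4.614/1.341 = 3.441 s.
Leg 3: γ = 1/√(1 − 0.4305²) = 1/√0.8147 = 1.108; τ_3 = 4.651/1.108 = 4.198 s.
Total proper time: τ_1 + 3.441 + 4.198 = 11.36, so τ_1 = 11.36 − 7.639 = 3.721 s.
γ_1 = 9.116/3.721 = 2.450; β = √(1 − 1/γ²) = √0.8334.

β = 0.913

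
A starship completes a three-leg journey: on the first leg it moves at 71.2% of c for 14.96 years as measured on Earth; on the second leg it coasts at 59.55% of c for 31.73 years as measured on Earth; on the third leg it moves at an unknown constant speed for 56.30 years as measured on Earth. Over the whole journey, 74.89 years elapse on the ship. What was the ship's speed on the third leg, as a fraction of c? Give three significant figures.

Leg 1: β = 0.712; γ = 1/√(1 − 0.712²) = 1/√0.4931 = 1.424; τ_1 = 14.96/1.424 = 10.50 years.
Leg 2: β = 0.5955; γ = 1/√(1 − 0.5955²) = 1/√0.6454 = 1.245; τ_2 = 31.73/1.245 = 25.49 years.
Leg 3: speed unknown; τ_3 = 56.30/γ_3.
Total proper time: 10.50 + 25.49 + τ_3 = 74.89, so τ_3 = 74.89 − 36.00 = 38.89 years.
γ_3 = 56.30/38.89 = 1.447; β = √(1 − 1/γ²) = √0.5227.

β = 0.723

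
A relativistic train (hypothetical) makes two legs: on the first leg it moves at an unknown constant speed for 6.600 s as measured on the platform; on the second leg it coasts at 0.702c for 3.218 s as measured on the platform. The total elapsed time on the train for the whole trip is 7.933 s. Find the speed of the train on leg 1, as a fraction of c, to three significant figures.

β = 0.519

Leg 1: speed unknown; τ_1 = 6.600/γ_1.
Leg 2: γ = 1/√(1 − 0.702²) = 1/√0.5072 = 1.404; τ_2 = 3.218/1.404 = 2.292 s.
Total proper time: τ_1 + 2.292 = 7.933, so τ_1 = 7.933 − 2.292 = 5.641 s.
γ_1 = 6.600/5.641 = 1.170; β = √(1 − 1/γ²) = √0.2694.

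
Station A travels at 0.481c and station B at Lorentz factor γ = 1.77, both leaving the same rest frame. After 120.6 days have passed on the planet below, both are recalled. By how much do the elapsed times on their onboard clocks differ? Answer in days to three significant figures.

|τ_A − τ_B| = 37.6 days

A: γ = 1/√(1 − 0.481²) = 1/√0.7686 = 1.141; τ_A = 120.6/1.141 = 105.7 days.
B: γ = 1.77; τ_B = 120.6/1.770 = 68.14 days.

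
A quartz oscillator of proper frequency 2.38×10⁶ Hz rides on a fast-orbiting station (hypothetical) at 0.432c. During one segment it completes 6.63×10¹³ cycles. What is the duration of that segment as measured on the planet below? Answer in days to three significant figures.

Δt = 358 days

γ = 1/√(1 − 0.432²) = 1/√0.8134 = 1.109
Proper time for N cycles: τ = N/f = 6.63×10¹³/(2.38×10⁶) = 2.786×10⁷ s = 322.4 days.
Lab-frame duration Δt = γτ = 1.109 × 322.4 = 357.5 days.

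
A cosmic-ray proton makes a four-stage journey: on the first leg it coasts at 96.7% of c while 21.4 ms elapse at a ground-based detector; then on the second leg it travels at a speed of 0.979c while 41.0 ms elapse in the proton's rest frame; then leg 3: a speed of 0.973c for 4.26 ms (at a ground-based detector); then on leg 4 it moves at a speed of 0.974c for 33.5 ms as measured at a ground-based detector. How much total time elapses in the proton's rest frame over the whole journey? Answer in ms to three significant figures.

Leg 1: β = 0.967; γ = 1/√(1 − 0.967²) = 1/√0.06491 = 3.925; τ_1 = 21.4/3.925 = 5.452 ms.
Leg 2: 41.0 ms is already measured in the proton's rest frame.
Leg 3: γ = 1/√(1 − 0.973²) = 1/√0.05327 = 4.333; τ_3 = 4.26/4.333 = 0.9832 ms.
Leg 4: γ = 1/√(1 − 0.974²) = 1/√0.05132 = 4.414; τ_4 = 33.5/4.414 = 7.589 ms.
Total: 5.452 + 41.00 + 0.9832 + 7.589 ms.

τ = 55.0 ms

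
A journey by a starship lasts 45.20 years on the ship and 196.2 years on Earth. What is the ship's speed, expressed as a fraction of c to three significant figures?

v = 0.973c

The proper time is measured on the ship (both events occur at the ship's location); Δt is measured on Earth. γ = Δt/τ = 196.2/45.20 = 4.341.
β = √(1 − 1/γ²) = √(1 − 0.05307) = √0.9469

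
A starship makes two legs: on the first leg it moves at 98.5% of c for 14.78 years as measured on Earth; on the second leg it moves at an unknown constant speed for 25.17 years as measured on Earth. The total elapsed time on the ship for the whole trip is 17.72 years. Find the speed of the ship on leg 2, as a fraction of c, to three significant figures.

β = 0.798

Leg 1: β = 0.985; γ = 1/√(1 − 0.985²) = 1/√0.02977 = 5.795; τ_1 = 14.78/5.795 = 2.550 years.
Leg 2: speed unknown; τ_2 = 25.17/γ_2.
Total proper time: 2.550 + τ_2 = 17.72, so τ_2 = 17.72 − 2.550 = 15.17 years.
γ_2 = 25.17/15.17 = 1.659; β = √(1 − 1/γ²) = √0.6368.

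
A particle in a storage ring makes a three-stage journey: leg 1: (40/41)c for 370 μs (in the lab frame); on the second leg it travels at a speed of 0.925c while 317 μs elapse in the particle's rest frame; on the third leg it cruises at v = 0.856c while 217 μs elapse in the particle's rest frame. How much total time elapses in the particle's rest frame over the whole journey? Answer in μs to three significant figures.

Leg 1: γ = 1/√(1 − (40/41)²) = 41/9 ≈ 4.556; τ_1 = 370/4.556 = 81.22 μs.
Leg 2: 317 μs is already measured in the particle's rest frame.
Leg 3: 217 μs is already measured in the particle's rest frame.
Total: 81.22 + 317.0 + 217.0 μs.

τ = 615 μs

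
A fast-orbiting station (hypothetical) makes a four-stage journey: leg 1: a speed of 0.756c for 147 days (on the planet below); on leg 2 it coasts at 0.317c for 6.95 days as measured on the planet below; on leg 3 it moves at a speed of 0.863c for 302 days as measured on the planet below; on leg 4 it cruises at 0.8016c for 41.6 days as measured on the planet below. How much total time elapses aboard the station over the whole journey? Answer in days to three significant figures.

Leg 1: γ = 1/√(1 − 0.756²) = 1/√0.4285 = 1.528; τ_1 = 147/1.528 = 96.22 days.
Leg 2: γ = 1/√(1 − 0.317²) = 1/√0.8995 = 1.054; τ_2 = 6.95/1.054 = 6.592 days.
Leg 3: γ = 1/√(1 − 0.863²) = 1/√0.2552 = 1.979; τ_3 = 302/1.979 = 152.6 days.
Leg 4: γ = 1/√(1 − 0.8016²) = 1/√0.3574 = 1.673; τ_4 = 41.6/1.673 = 24.87 days.
Total: 96.22 + 6.592 + 152.6 + 24.87 days.

τ = 280 days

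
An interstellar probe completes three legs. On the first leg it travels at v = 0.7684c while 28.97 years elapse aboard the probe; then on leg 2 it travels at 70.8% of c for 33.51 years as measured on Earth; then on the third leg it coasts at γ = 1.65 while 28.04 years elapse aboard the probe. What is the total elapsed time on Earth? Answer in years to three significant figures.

Leg 1: γ = 1/√(1 − 0.7684²) = 1/√0.4096 = 1.563; Δt_1 = 1.563 × 28.97 = 45.27 years.
Leg 2: 33.51 years is already measured on Earth.
Leg 3: γ = 1.65; Δt_3 = 1.650 × 28.04 = 46.27 years.
Total: 45.27 + 33.51 + 46.27 years.

Δt = 125 years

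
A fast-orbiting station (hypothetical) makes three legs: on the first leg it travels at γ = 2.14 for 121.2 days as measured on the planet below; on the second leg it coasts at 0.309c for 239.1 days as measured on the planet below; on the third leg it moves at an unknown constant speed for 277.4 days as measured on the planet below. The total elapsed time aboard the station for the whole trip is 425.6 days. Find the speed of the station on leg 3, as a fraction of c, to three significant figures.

β = 0.860

Leg 1: γ = 2.14; τ_1 = 121.2/2.140 = 56.64 days.
Leg 2: γ = 1/√(1 − 0.309²) = 1/√0.9045 = 1.051; τ_2 = 239.1/1.051 = 227.4 days.
Leg 3: speed unknown; τ_3 = 277.4/γ_3.
Total proper time: 56.64 + 227.4 + τ_3 = 425.6, so τ_3 = 425.6 − 284.0 = 141.6 days.
γ_3 = 277.4/141.6 = 1.960; β = √(1 − 1/γ²) = √0.7396.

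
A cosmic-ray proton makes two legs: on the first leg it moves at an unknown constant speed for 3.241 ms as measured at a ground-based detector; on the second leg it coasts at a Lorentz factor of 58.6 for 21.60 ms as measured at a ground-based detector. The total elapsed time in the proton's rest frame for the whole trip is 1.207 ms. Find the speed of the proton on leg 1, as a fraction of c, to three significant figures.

β = 0.966

Leg 1: speed unknown; τ_1 = 3.241/γ_1.
Leg 2: γ = 58.6; τ_2 = 21.60/58.60 = 0.3686 ms.
Total proper time: τ_1 + 0.3686 = 1.207, so τ_1 = 1.207 − 0.3686 = 0.8384 ms.
γ_1 = 3.241/0.8384 = 3.866; β = √(1 − 1/γ²) = √0.9331.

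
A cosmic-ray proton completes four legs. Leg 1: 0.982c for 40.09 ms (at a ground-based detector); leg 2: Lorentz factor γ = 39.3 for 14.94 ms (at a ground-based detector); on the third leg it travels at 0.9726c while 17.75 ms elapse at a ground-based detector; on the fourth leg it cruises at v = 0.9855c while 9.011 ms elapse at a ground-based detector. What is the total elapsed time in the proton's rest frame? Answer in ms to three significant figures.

τ = 13.6 ms

Leg 1: γ = 1/√(1 − 0.982²) = 1/√0.03568 = 5.294; τ_1 = 40.09/5.294 = 7.572 ms.
Leg 2: γ = 39.3; τ_2 = 14.94/39.30 = 0.3802 ms.
Leg 3: γ = 1/√(1 − 0.9726²) = 1/√0.05405 = 4.301; τ_3 = 17.75/4.301 = 4.127 ms.
Leg 4: γ = 1/√(1 − 0.9855²) = 1/√0.02879 = 5.894; τ_4 = 9.011/5.894 = 1.529 ms.
Total: 7.572 + 0.3802 + 4.127 + 1.529 ms.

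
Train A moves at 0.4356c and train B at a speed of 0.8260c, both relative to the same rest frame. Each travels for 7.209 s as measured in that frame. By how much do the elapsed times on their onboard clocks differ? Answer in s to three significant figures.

A: γ = 1/√(1 − 0.4356²) = 1/√0.8103 = 1.111; τ_A = 7.209/1.111 = 6.489 s.
B: γ = 1/√(1 − 0.8260²) = 1/√0.3177 = 1.774; τ_B = 7.209/1.774 = 4.063 s.

|τ_A − τ_B| = 2.43 s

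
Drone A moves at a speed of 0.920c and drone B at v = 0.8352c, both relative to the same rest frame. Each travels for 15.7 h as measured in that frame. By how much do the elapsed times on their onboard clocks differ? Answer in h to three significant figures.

A: γ = 1/√(1 − 0.920²) = 1/√0.1536 = 2.552; τ_A = 15.7/2.552 = 6.153 h.
B: γ = 1/√(1 − 0.8352²) = 1/√0.3024 = 1.818; τ_B = 15.7/1.818 = 8.634 h.

|τ_A − τ_B| = 2.48 h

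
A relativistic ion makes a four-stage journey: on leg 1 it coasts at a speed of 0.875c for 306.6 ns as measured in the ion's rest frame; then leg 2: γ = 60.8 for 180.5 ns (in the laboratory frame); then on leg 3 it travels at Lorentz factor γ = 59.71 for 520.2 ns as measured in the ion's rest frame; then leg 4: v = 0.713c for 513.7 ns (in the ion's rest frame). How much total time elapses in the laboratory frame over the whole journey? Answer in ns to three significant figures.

Δt = 3.26×10⁴ ns

Leg 1: γ = 1/√(1 − 0.875²) = 1/√0.2344 = 2.066; Δt_1 = 2.066 × 306.6 = 633.3 ns.
Leg 2: 180.5 ns is already measured in the laboratory frame.
Leg 3: γ = 59.71; Δt_3 = 59.71 × 520.2 = 3.106×10⁴ ns.
Leg 4: γ = 1/√(1 − 0.713²) = 1/√0.4916 = 1.426; Δt_4 = 1.426 × 513.7 = 732.6 ns.
Total: 633.3 + 180.5 + 3.106×10⁴ + 732.6 ns.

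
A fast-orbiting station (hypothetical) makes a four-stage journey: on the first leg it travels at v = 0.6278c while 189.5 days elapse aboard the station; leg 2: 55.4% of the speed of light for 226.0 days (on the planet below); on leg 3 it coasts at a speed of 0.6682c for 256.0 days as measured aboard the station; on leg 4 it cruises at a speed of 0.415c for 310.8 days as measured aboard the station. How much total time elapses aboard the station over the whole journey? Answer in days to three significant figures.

τ = 944 days

Leg 1: 189.5 days is already measured aboard the station.
Leg 2: β = 0.554; γ = 1/√(1 − 0.554²) = 1/√0.6931 = 1.201; τ_2 = 226.0/1.201 = 188.1 days.
Leg 3: 256.0 days is already measured aboard the station.
Leg 4: 310.8 days is already measured aboard the station.
Total: 189.5 + 188.1 + 256.0 + 310.8 days.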